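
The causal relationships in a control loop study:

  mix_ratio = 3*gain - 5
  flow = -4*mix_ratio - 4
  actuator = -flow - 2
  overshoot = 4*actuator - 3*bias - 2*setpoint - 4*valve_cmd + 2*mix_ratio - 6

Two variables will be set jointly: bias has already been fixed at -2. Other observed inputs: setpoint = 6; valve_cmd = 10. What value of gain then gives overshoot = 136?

gain = 5

With bias held at -2:
Substituting into the flow equation gives flow = -12*gain + 16.
Substituting into the actuator equation gives actuator = 12*gain - 18.
Substituting into the overshoot equation gives overshoot = 54*gain - 134.
Solve 54*gain - 134 = 136: gain = (136 + 134) / 54 = 5.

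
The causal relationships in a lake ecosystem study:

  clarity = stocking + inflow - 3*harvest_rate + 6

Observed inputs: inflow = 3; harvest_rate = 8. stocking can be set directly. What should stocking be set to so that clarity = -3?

stocking = 12

Substituting into the clarity equation gives clarity = stocking - 15.
Solve stocking - 15 = -3: stocking = (-3 + 15) / 1 = 12.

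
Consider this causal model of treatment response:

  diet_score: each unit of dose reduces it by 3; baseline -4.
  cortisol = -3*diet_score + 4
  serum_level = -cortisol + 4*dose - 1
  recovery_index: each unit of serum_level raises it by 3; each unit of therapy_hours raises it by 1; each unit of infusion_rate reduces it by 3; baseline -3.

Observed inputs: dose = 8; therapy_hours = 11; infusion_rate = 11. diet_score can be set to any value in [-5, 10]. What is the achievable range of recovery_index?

11 to 146

Intervening on diet_score fixes its value directly, overriding its dependence on dose.
Substituting into the serum_level equation gives serum_level = 3*diet_score + 27.
Substituting into the recovery_index equation gives recovery_index = 9*diet_score + 56.
Linear in diet_score, so extremes are at the endpoints: diet_score = -5 gives recovery_index = 11; diet_score = 10 gives recovery_index = 146.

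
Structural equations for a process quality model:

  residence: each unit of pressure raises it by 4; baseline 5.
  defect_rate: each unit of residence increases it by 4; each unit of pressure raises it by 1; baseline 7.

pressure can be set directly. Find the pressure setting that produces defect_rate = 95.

Substituting into the defect_rate equation gives defect_rate = 17*pressure + 27.
Solve 17*pressure + 27 = 95: pressure = (95 - 27) / 17 = 4.

pressure = 4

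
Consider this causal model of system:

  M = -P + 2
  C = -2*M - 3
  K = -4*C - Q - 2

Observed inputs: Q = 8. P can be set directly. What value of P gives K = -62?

Substituting into the C equation gives C = 2*P - 7.
K becomes -8*P + 18.
Solve -8*P + 18 = -62: P = (-62 - 18) / -8 = 10.

P = 10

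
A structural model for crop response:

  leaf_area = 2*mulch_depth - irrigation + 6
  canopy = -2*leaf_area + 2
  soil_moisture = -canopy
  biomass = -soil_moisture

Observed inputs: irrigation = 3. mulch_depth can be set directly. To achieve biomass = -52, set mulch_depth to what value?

mulch_depth = 12

Substituting into the leaf_area equation gives leaf_area = 2*mulch_depth + 3.
Substituting into the canopy equation gives canopy = -4*mulch_depth - 4.
This gives soil_moisture = 4*mulch_depth + 4.
biomass becomes -4*mulch_depth - 4.
Solve -4*mulch_depth - 4 = -52: mulch_depth = (-52 + 4) / -4 = 12.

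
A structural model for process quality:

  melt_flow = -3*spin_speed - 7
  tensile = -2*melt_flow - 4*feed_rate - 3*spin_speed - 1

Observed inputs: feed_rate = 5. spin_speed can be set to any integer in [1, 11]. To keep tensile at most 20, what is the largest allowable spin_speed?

Substituting into the tensile equation gives tensile = 3*spin_speed - 7.
Require 3*spin_speed - 7 ≤ 20, so spin_speed ≤ 9.
The largest integer in [1, 11] satisfying this is 9.

spin_speed = 9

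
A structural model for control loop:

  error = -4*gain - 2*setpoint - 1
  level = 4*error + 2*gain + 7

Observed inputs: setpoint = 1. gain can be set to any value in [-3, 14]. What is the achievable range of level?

Substituting into the error equation gives error = -4*gain - 3.
Substituting into the level equation gives level = -14*gain - 5.
Linear in gain, so extremes are at the endpoints: gain = -3 gives level = 37; gain = 14 gives level = -201.

-201 to 37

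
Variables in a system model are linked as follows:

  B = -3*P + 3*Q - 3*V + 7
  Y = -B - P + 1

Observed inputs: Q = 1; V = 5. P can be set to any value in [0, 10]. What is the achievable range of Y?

Substituting into the B equation gives B = -3*P - 5.
This gives Y = 2*P + 6.
Linear in P, so extremes are at the endpoints: P = 0 gives Y = 6; P = 10 gives Y = 26.

6 to 26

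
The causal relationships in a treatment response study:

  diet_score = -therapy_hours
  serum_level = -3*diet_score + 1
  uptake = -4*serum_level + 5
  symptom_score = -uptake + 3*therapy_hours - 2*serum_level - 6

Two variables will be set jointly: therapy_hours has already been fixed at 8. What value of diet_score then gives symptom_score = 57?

With therapy_hours held at 8:
Intervening on diet_score fixes its value directly, overriding its dependence on therapy_hours.
Substituting into the uptake equation gives uptake = 12*diet_score + 1.
Substituting into the symptom_score equation gives symptom_score = -6*diet_score + 15.
Solve -6*diet_score + 15 = 57: diet_score = (57 - 15) / -6 = -7.

diet_score = -7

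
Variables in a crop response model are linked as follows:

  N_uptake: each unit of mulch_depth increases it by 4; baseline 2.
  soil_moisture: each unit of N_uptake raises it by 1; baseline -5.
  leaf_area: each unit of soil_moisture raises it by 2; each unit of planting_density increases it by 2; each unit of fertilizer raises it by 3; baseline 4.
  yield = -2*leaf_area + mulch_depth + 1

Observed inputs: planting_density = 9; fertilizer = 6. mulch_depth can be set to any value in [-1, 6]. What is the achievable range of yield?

Substituting into the soil_moisture equation gives soil_moisture = 4*mulch_depth - 3.
leaf_area becomes 8*mulch_depth + 34.
yield becomes -15*mulch_depth - 67.
Linear in mulch_depth, so extremes are at the endpoints: mulch_depth = -1 gives yield = -52; mulch_depth = 6 gives yield = -157.

-157 to -52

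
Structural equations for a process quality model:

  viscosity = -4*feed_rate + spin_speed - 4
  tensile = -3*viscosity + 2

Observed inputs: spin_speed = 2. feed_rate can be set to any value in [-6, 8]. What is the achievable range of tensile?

-64 to 104

Substituting into the viscosity equation gives viscosity = -4*feed_rate - 2.
tensile becomes 12*feed_rate + 8.
Linear in feed_rate, so extremes are at the endpoints: feed_rate = -6 gives tensile = -64; feed_rate = 8 gives tensile = 104.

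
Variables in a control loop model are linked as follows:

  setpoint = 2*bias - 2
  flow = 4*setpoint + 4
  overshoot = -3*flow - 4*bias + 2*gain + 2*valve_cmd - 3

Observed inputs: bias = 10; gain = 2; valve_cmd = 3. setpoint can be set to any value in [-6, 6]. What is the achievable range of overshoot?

Intervening on setpoint fixes its value directly, overriding its dependence on bias.
Substituting into the overshoot equation gives overshoot = -12*setpoint - 45.
Linear in setpoint, so extremes are at the endpoints: setpoint = -6 gives overshoot = 27; setpoint = 6 gives overshoot = -117.

-117 to 27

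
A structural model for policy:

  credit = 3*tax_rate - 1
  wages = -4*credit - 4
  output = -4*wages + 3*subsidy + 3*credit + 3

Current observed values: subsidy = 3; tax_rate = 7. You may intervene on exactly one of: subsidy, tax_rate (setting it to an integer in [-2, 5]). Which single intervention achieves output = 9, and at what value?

Intervening on subsidy: output = 3*subsidy + 399. Reaching 9 requires subsidy = -130, outside [-2, 5].
Intervening on tax_rate: with other inputs at their observed values, output = 57*tax_rate + 9. Solving for 9 gives tax_rate = 0, within [-2, 5].

set tax_rate = 0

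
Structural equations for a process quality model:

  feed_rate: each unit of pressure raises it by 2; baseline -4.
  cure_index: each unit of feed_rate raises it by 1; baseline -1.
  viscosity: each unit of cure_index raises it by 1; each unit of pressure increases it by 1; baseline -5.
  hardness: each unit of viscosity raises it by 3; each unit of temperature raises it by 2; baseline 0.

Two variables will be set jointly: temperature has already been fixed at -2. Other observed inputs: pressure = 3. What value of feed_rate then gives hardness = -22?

feed_rate = -3

With temperature held at -2:
Intervening on feed_rate fixes its value directly, overriding its dependence on pressure.
Substituting into the viscosity equation gives viscosity = feed_rate - 3.
This gives hardness = 3*feed_rate - 13.
Solve 3*feed_rate - 13 = -22: feed_rate = (-22 + 13) / 3 = -3.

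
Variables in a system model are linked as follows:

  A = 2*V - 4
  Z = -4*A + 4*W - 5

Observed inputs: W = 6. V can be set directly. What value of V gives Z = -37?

V = 9

Substituting into the Z equation gives Z = -8*V + 35.
Solve -8*V + 35 = -37: V = (-37 - 35) / -8 = 9.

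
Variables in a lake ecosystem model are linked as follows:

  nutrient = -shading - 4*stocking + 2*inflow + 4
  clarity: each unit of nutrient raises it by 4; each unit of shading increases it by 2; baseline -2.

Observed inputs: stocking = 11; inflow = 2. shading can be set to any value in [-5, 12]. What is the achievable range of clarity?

-170 to -136

Substituting into the nutrient equation gives nutrient = -shading - 36.
This gives clarity = -2*shading - 146.
Linear in shading, so extremes are at the endpoints: shading = -5 gives clarity = -136; shading = 12 gives clarity = -170.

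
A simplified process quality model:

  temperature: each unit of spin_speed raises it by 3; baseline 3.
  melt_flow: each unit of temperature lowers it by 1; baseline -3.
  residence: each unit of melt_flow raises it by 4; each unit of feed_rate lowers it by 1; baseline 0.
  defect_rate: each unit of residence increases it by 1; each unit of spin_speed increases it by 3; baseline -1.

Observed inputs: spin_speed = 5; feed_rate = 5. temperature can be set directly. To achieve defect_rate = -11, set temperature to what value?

temperature = 2

Intervening on temperature fixes its value directly, overriding its dependence on spin_speed.
Substituting into the residence equation gives residence = -4*temperature - 17.
This gives defect_rate = -4*temperature - 3.
Solve -4*temperature - 3 = -11: temperature = (-11 + 3) / -4 = 2.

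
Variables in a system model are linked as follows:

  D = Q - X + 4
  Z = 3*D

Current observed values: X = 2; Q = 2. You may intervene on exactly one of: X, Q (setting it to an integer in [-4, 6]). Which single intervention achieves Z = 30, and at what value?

set X = -4

Intervening on X: with other inputs at their observed values, Z = -3*X + 18. Solving for 30 gives X = -4, within [-4, 6].
Intervening on Q: Z = 3*Q + 6. Reaching 30 requires Q = 8, outside [-4, 6].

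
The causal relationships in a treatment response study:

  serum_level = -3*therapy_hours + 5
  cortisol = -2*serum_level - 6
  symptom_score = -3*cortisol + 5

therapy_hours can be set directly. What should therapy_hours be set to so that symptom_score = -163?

Substituting into the cortisol equation gives cortisol = 6*therapy_hours - 16.
Substituting into the symptom_score equation gives symptom_score = -18*therapy_hours + 53.
Solve -18*therapy_hours + 53 = -163: therapy_hours = (-163 - 53) / -18 = 12.

therapy_hours = 12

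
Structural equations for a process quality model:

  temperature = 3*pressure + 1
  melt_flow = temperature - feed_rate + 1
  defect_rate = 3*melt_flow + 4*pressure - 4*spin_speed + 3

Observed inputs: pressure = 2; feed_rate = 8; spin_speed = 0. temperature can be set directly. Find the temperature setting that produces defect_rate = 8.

temperature = 6

Intervening on temperature fixes its value directly, overriding its dependence on pressure.
Substituting into the melt_flow equation gives melt_flow = temperature - 7.
Substituting into the defect_rate equation gives defect_rate = 3*temperature - 10.
Solve 3*temperature - 10 = 8: temperature = (8 + 10) / 3 = 6.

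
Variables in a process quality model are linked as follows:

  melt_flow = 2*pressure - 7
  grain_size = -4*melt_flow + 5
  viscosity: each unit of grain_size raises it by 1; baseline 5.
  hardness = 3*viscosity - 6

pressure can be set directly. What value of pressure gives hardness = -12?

pressure = 5

Substituting into the grain_size equation gives grain_size = -8*pressure + 33.
Substituting into the viscosity equation gives viscosity = -8*pressure + 38.
Substituting into the hardness equation gives hardness = -24*pressure + 108.
Solve -24*pressure + 108 = -12: pressure = (-12 - 108) / -24 = 5.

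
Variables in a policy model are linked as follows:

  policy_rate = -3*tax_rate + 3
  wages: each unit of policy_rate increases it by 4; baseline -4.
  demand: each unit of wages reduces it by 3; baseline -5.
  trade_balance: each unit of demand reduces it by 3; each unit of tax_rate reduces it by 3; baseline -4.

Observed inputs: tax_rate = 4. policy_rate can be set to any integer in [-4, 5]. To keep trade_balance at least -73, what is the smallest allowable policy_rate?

policy_rate = -1

Intervening on policy_rate fixes its value directly, overriding its dependence on tax_rate.
Substituting into the demand equation gives demand = -12*policy_rate + 7.
Substituting into the trade_balance equation gives trade_balance = 36*policy_rate - 37.
Require 36*policy_rate - 37 ≥ -73, so policy_rate ≥ -1.
The smallest integer in [-4, 5] satisfying this is -1.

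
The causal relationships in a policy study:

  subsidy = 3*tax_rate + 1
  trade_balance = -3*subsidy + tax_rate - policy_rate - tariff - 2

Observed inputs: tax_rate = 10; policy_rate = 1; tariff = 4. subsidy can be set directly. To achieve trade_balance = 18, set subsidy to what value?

subsidy = -5

Intervening on subsidy fixes its value directly, overriding its dependence on tax_rate.
Substituting into the trade_balance equation gives trade_balance = -3*subsidy + 3.
Solve -3*subsidy + 3 = 18: subsidy = (18 - 3) / -3 = -5.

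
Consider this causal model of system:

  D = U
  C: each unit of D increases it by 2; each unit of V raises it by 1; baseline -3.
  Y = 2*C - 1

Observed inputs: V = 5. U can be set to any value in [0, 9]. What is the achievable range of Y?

3 to 39

Substituting into the C equation gives C = 2*U + 2.
This gives Y = 4*U + 3.
Linear in U, so extremes are at the endpoints: U = 0 gives Y = 3; U = 9 gives Y = 39.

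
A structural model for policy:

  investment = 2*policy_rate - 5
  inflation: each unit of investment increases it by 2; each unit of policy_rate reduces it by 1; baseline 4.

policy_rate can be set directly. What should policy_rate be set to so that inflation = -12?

policy_rate = -2

Substituting into the inflation equation gives inflation = 3*policy_rate - 6.
Solve 3*policy_rate - 6 = -12: policy_rate = (-12 + 6) / 3 = -2.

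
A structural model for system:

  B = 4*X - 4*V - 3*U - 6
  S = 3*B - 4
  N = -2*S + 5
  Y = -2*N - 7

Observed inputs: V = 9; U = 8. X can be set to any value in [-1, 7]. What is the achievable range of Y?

-873 to -489

Substituting into the B equation gives B = 4*X - 66.
Substituting into the S equation gives S = 12*X - 202.
Substituting into the N equation gives N = -24*X + 409.
So Y = 48*X - 825.
Linear in X, so extremes are at the endpoints: X = -1 gives Y = -873; X = 7 gives Y = -489.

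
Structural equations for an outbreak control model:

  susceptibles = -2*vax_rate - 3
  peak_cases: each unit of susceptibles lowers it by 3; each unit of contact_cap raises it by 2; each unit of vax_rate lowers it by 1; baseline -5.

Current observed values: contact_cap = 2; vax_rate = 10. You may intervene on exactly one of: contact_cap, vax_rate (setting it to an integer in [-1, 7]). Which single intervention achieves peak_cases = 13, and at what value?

Intervening on contact_cap: peak_cases = 2*contact_cap + 54. Reaching 13 requires contact_cap = -41/2, not an integer.
Intervening on vax_rate: with other inputs at their observed values, peak_cases = 5*vax_rate + 8. Solving for 13 gives vax_rate = 1, within [-1, 7].

set vax_rate = 1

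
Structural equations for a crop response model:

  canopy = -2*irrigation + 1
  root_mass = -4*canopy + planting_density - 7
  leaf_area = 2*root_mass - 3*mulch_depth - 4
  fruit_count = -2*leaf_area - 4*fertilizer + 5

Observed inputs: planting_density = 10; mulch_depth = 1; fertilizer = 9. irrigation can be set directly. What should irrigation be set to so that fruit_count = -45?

irrigation = 1

Substituting into the root_mass equation gives root_mass = 8*irrigation - 1.
So leaf_area = 16*irrigation - 9.
fruit_count becomes -32*irrigation - 13.
Solve -32*irrigation - 13 = -45: irrigation = (-45 + 13) / -32 = 1.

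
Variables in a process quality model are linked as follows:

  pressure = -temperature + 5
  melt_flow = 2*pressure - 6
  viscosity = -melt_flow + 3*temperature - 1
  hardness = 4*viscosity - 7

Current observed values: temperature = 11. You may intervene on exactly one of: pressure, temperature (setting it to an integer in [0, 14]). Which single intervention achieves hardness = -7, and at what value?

set temperature = 1

Intervening on pressure: hardness = -8*pressure + 145. Reaching -7 requires pressure = 19, outside [0, 14].
Intervening on temperature: with other inputs at their observed values, hardness = 20*temperature - 27. Solving for -7 gives temperature = 1, within [0, 14].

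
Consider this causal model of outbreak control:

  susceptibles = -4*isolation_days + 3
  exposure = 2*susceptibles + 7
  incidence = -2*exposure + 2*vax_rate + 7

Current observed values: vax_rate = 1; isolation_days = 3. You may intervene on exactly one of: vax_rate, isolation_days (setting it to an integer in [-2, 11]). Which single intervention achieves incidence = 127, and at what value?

set isolation_days = 9

Intervening on vax_rate: incidence = 2*vax_rate + 29. Reaching 127 requires vax_rate = 49, outside [-2, 11].
Intervening on isolation_days: with other inputs at their observed values, incidence = 16*isolation_days - 17. Solving for 127 gives isolation_days = 9, within [-2, 11].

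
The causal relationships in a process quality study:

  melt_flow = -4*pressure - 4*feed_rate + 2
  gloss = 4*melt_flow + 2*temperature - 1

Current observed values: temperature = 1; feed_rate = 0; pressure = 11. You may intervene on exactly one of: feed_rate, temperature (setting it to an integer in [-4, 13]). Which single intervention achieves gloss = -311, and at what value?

set feed_rate = 9

Intervening on feed_rate: with other inputs at their observed values, gloss = -16*feed_rate - 167. Solving for -311 gives feed_rate = 9, within [-4, 13].
Intervening on temperature: gloss = 2*temperature - 169. Reaching -311 requires temperature = -71, outside [-4, 13].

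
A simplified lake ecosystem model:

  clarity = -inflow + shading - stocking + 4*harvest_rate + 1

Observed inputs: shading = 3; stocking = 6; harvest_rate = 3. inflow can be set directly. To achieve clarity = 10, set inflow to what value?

inflow = 0

Substituting into the clarity equation gives clarity = -inflow + 10.
Solve -inflow + 10 = 10: inflow = (10 - 10) / -1 = 0.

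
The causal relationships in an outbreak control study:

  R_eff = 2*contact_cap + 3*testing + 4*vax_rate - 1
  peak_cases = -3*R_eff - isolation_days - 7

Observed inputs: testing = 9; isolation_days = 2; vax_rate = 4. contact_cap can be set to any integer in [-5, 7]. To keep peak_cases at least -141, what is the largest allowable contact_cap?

contact_cap = 1

Substituting into the R_eff equation gives R_eff = 2*contact_cap + 42.
Substituting into the peak_cases equation gives peak_cases = -6*contact_cap - 135.
Require -6*contact_cap - 135 ≥ -141, so contact_cap ≤ 1.
The largest integer in [-5, 7] satisfying this is 1.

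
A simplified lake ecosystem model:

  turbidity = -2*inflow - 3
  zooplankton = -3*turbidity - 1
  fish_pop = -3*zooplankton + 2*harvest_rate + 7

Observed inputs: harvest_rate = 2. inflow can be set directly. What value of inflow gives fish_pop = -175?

Substituting into the zooplankton equation gives zooplankton = 6*inflow + 8.
fish_pop becomes -18*inflow - 13.
Solve -18*inflow - 13 = -175: inflow = (-175 + 13) / -18 = 9.

inflow = 9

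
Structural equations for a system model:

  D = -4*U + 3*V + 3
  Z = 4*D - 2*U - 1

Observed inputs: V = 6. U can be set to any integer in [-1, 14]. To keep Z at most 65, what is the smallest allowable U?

U = 1

Substituting into the D equation gives D = -4*U + 21.
So Z = -18*U + 83.
Require -18*U + 83 ≤ 65, so U ≥ 1.
The smallest integer in [-1, 14] satisfying this is 1.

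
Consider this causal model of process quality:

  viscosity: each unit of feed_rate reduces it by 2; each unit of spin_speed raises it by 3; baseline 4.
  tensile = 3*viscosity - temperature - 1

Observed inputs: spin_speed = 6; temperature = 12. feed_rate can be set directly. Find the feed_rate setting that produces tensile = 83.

Substituting into the viscosity equation gives viscosity = -2*feed_rate + 22.
This gives tensile = -6*feed_rate + 53.
Solve -6*feed_rate + 53 = 83: feed_rate = (83 - 53) / -6 = -5.

feed_rate = -5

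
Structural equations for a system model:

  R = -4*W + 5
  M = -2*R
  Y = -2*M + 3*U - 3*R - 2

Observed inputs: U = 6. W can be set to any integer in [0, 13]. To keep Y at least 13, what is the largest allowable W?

W = 2

Substituting into the M equation gives M = 8*W - 10.
Substituting into the Y equation gives Y = -4*W + 21.
Require -4*W + 21 ≥ 13, so W ≤ 2.
The largest integer in [0, 13] satisfying this is 2.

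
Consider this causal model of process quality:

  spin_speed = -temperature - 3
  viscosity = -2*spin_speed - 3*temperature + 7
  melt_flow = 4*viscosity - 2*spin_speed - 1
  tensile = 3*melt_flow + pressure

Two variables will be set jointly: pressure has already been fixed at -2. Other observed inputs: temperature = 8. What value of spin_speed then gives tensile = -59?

With pressure held at -2:
Intervening on spin_speed fixes its value directly, overriding its dependence on temperature.
Substituting into the viscosity equation gives viscosity = -2*spin_speed - 17.
This gives melt_flow = -10*spin_speed - 69.
Substituting into the tensile equation gives tensile = -30*spin_speed - 209.
Solve -30*spin_speed - 209 = -59: spin_speed = (-59 + 209) / -30 = -5.

spin_speed = -5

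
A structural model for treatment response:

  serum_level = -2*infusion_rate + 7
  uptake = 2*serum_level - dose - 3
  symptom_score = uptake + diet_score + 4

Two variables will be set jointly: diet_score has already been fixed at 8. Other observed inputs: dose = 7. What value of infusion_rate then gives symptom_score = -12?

With diet_score held at 8:
Substituting into the uptake equation gives uptake = -4*infusion_rate + 4.
So symptom_score = -4*infusion_rate + 16.
Solve -4*infusion_rate + 16 = -12: infusion_rate = (-12 - 16) / -4 = 7.

infusion_rate = 7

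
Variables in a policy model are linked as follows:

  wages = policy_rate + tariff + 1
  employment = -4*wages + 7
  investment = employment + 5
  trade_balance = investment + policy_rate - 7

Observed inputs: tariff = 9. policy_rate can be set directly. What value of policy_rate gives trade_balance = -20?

policy_rate = -5

Substituting into the wages equation gives wages = policy_rate + 10.
This gives employment = -4*policy_rate - 33.
investment becomes -4*policy_rate - 28.
Substituting into the trade_balance equation gives trade_balance = -3*policy_rate - 35.
Solve -3*policy_rate - 35 = -20: policy_rate = (-20 + 35) / -3 = -5.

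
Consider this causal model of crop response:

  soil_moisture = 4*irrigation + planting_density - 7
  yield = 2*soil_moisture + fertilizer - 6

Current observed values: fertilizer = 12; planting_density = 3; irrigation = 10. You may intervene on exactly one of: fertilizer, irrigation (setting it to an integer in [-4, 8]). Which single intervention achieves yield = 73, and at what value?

set fertilizer = 7

Intervening on fertilizer: with other inputs at their observed values, yield = fertilizer + 66. Solving for 73 gives fertilizer = 7, within [-4, 8].
Intervening on irrigation: yield = 8*irrigation - 2. Reaching 73 requires irrigation = 75/8, not an integer.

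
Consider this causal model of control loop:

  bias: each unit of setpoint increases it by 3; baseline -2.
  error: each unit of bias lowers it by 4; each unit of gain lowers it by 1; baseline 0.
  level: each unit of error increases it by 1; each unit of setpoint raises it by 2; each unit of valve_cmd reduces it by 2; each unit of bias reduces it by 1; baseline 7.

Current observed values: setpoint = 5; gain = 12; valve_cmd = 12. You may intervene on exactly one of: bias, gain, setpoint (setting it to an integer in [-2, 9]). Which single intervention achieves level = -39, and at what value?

set bias = 4

Intervening on bias: with other inputs at their observed values, level = -5*bias - 19. Solving for -39 gives bias = 4, within [-2, 9].
Intervening on gain: level = -gain - 72. Reaching -39 requires gain = -33, outside [-2, 9].
Intervening on setpoint: level = -13*setpoint - 19. Reaching -39 requires setpoint = 20/13, not an integer.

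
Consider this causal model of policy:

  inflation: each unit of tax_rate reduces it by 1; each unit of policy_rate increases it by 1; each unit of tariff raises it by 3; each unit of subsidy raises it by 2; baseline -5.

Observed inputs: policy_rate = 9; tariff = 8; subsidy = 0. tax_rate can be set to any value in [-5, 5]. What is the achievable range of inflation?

23 to 33

Substituting into the inflation equation gives inflation = -tax_rate + 28.
Linear in tax_rate, so extremes are at the endpoints: tax_rate = -5 gives inflation = 33; tax_rate = 5 gives inflation = 23.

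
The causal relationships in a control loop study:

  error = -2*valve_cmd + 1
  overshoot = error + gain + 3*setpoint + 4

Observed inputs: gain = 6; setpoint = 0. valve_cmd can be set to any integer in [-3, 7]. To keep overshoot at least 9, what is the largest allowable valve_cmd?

Substituting into the overshoot equation gives overshoot = -2*valve_cmd + 11.
Require -2*valve_cmd + 11 ≥ 9, so valve_cmd ≤ 1.
The largest integer in [-3, 7] satisfying this is 1.

valve_cmd = 1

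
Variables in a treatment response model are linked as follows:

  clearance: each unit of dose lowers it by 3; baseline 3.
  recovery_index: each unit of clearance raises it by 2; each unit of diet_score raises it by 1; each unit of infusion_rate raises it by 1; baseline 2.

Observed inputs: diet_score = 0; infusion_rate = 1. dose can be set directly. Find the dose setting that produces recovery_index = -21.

Substituting into the recovery_index equation gives recovery_index = -6*dose + 9.
Solve -6*dose + 9 = -21: dose = (-21 - 9) / -6 = 5.

dose = 5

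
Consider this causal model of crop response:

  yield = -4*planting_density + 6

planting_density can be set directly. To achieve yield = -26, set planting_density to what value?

Solve -4*planting_density + 6 = -26: planting_density = (-26 - 6) / -4 = 8.

planting_density = 8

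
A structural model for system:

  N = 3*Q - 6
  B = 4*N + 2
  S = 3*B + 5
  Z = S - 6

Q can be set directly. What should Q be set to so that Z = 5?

Q = 2

Substituting into the B equation gives B = 12*Q - 22.
Substituting into the S equation gives S = 36*Q - 61.
Substituting into the Z equation gives Z = 36*Q - 67.
Solve 36*Q - 67 = 5: Q = (5 + 67) / 36 = 2.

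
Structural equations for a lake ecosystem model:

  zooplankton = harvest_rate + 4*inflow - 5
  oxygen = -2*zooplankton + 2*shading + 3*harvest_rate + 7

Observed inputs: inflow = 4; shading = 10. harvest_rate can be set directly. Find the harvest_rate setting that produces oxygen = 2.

Substituting into the zooplankton equation gives zooplankton = harvest_rate + 11.
Substituting into the oxygen equation gives oxygen = harvest_rate + 5.
Solve harvest_rate + 5 = 2: harvest_rate = (2 - 5) / 1 = -3.

harvest_rate = -3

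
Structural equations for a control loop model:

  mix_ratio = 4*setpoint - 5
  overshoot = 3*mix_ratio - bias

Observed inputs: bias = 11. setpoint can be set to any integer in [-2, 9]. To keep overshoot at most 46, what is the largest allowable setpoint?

setpoint = 6

Substituting into the overshoot equation gives overshoot = 12*setpoint - 26.
Require 12*setpoint - 26 ≤ 46, so setpoint ≤ 6.
The largest integer in [-2, 9] satisfying this is 6.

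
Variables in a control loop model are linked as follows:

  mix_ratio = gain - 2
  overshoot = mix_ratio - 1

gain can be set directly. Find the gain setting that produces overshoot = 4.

gain = 7

Substituting into the overshoot equation gives overshoot = gain - 3.
Solve gain - 3 = 4: gain = (4 + 3) / 1 = 7.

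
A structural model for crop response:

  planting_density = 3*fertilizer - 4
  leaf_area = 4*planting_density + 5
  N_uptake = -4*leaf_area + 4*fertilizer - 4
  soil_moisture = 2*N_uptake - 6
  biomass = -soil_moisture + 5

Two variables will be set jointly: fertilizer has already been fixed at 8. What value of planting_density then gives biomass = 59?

planting_density = 2

With fertilizer held at 8:
Intervening on planting_density fixes its value directly, overriding its dependence on fertilizer.
Substituting into the N_uptake equation gives N_uptake = -16*planting_density + 8.
Substituting into the soil_moisture equation gives soil_moisture = -32*planting_density + 10.
This gives biomass = 32*planting_density - 5.
Solve 32*planting_density - 5 = 59: planting_density = (59 + 5) / 32 = 2.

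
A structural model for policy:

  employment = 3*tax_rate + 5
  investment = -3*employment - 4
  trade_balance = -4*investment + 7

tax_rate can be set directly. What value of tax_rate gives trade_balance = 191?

Substituting into the investment equation gives investment = -9*tax_rate - 19.
So trade_balance = 36*tax_rate + 83.
Solve 36*tax_rate + 83 = 191: tax_rate = (191 - 83) / 36 = 3.

tax_rate = 3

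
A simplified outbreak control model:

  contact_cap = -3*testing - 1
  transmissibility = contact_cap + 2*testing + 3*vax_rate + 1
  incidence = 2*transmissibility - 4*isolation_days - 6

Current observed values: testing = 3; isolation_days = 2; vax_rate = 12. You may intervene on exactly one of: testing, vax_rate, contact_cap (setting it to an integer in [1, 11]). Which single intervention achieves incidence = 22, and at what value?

set vax_rate = 7

Intervening on testing: incidence = -2*testing + 58. Reaching 22 requires testing = 18, outside [1, 11].
Intervening on vax_rate: with other inputs at their observed values, incidence = 6*vax_rate - 20. Solving for 22 gives vax_rate = 7, within [1, 11].
Intervening on contact_cap: incidence = 2*contact_cap + 72. Reaching 22 requires contact_cap = -25, outside [1, 11].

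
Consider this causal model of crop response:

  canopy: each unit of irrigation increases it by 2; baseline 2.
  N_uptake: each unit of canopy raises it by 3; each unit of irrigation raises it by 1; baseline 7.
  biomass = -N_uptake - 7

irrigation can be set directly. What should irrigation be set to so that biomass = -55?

irrigation = 5

Substituting into the N_uptake equation gives N_uptake = 7*irrigation + 13.
Substituting into the biomass equation gives biomass = -7*irrigation - 20.
Solve -7*irrigation - 20 = -55: irrigation = (-55 + 20) / -7 = 5.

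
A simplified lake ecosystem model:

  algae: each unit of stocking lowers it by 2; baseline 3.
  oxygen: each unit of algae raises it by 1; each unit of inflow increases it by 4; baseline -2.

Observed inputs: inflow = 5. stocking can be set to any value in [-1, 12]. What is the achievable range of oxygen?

Substituting into the oxygen equation gives oxygen = -2*stocking + 21.
Linear in stocking, so extremes are at the endpoints: stocking = -1 gives oxygen = 23; stocking = 12 gives oxygen = -3.

-3 to 23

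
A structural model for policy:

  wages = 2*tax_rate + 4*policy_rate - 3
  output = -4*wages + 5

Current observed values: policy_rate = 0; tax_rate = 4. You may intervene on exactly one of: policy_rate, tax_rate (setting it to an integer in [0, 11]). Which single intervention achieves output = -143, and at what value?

Intervening on policy_rate: with other inputs at their observed values, output = -16*policy_rate - 15. Solving for -143 gives policy_rate = 8, within [0, 11].
Intervening on tax_rate: output = -8*tax_rate + 17. Reaching -143 requires tax_rate = 20, outside [0, 11].

set policy_rate = 8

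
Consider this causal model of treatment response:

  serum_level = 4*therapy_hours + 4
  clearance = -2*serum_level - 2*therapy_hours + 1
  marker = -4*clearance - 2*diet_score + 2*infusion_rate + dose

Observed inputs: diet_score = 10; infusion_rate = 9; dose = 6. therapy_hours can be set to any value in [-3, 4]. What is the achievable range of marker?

Substituting into the clearance equation gives clearance = -10*therapy_hours - 7.
marker becomes 40*therapy_hours + 32.
Linear in therapy_hours, so extremes are at the endpoints: therapy_hours = -3 gives marker = -88; therapy_hours = 4 gives marker = 192.

-88 to 192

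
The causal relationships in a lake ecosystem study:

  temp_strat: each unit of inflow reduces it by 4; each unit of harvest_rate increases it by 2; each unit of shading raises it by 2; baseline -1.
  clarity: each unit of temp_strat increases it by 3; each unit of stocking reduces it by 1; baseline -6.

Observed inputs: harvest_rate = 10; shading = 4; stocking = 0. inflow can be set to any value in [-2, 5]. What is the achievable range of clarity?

15 to 99

Substituting into the temp_strat equation gives temp_strat = -4*inflow + 27.
Substituting into the clarity equation gives clarity = -12*inflow + 75.
Linear in inflow, so extremes are at the endpoints: inflow = -2 gives clarity = 99; inflow = 5 gives clarity = 15.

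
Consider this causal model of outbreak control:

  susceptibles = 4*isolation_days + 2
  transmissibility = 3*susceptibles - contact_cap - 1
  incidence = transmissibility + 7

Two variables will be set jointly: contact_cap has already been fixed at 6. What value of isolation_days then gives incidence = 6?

isolation_days = 0

With contact_cap held at 6:
Substituting into the transmissibility equation gives transmissibility = 12*isolation_days - 1.
Substituting into the incidence equation gives incidence = 12*isolation_days + 6.
Solve 12*isolation_days + 6 = 6: isolation_days = (6 - 6) / 12 = 0.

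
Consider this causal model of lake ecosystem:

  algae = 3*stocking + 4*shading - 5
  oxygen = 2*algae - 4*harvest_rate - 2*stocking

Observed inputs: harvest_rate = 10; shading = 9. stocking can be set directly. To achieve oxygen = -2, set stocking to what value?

Substituting into the algae equation gives algae = 3*stocking + 31.
Substituting into the oxygen equation gives oxygen = 4*stocking + 22.
Solve 4*stocking + 22 = -2: stocking = (-2 - 22) / 4 = -6.

stocking = -6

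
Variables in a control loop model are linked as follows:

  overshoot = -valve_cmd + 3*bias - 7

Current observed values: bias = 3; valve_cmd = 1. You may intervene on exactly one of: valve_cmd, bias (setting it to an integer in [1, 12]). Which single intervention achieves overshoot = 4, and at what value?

set bias = 4

Intervening on valve_cmd: overshoot = -valve_cmd + 2. Reaching 4 requires valve_cmd = -2, outside [1, 12].
Intervening on bias: with other inputs at their observed values, overshoot = 3*bias - 8. Solving for 4 gives bias = 4, within [1, 12].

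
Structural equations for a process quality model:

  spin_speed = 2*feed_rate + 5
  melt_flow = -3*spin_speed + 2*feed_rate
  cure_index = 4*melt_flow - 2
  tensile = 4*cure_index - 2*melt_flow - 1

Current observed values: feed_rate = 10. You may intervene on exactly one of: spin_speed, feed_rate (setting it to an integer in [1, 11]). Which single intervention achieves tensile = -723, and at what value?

set feed_rate = 9

Intervening on spin_speed: tensile = -42*spin_speed + 271. Reaching -723 requires spin_speed = 71/3, not an integer.
Intervening on feed_rate: with other inputs at their observed values, tensile = -56*feed_rate - 219. Solving for -723 gives feed_rate = 9, within [1, 11].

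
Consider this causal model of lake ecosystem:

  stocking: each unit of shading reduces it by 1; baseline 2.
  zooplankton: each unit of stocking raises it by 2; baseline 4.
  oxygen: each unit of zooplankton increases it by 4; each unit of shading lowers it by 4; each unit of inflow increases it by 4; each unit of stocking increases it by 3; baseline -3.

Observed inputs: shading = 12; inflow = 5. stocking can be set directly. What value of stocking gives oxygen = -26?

Intervening on stocking fixes its value directly, overriding its dependence on shading.
Substituting into the oxygen equation gives oxygen = 11*stocking - 15.
Solve 11*stocking - 15 = -26: stocking = (-26 + 15) / 11 = -1.

stocking = -1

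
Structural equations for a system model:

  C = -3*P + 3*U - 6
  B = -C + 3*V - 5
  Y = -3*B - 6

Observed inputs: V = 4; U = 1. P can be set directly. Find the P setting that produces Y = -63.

Substituting into the C equation gives C = -3*P - 3.
Substituting into the B equation gives B = 3*P + 10.
Substituting into the Y equation gives Y = -9*P - 36.
Solve -9*P - 36 = -63: P = (-63 + 36) / -9 = 3.

P = 3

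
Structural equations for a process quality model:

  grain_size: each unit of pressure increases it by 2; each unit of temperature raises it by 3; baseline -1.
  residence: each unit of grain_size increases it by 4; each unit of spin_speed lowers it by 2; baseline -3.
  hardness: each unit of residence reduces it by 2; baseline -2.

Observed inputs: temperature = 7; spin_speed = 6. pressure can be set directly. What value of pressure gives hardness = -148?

Substituting into the grain_size equation gives grain_size = 2*pressure + 20.
residence becomes 8*pressure + 65.
This gives hardness = -16*pressure - 132.
Solve -16*pressure - 132 = -148: pressure = (-148 + 132) / -16 = 1.

pressure = 1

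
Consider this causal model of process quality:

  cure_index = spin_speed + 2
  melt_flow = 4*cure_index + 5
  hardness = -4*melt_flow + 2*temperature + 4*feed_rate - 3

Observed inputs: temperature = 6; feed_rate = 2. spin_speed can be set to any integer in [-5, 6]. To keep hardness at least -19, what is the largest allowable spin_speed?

spin_speed = -1

Substituting into the melt_flow equation gives melt_flow = 4*spin_speed + 13.
Substituting into the hardness equation gives hardness = -16*spin_speed - 35.
Require -16*spin_speed - 35 ≥ -19, so spin_speed ≤ -1.
The largest integer in [-5, 6] satisfying this is -1.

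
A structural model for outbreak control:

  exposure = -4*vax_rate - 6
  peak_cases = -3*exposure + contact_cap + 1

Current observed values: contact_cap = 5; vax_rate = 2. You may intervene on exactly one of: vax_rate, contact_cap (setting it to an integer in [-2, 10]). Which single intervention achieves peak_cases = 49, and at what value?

Intervening on vax_rate: peak_cases = 12*vax_rate + 24. Reaching 49 requires vax_rate = 25/12, not an integer.
Intervening on contact_cap: with other inputs at their observed values, peak_cases = contact_cap + 43. Solving for 49 gives contact_cap = 6, within [-2, 10].

set contact_cap = 6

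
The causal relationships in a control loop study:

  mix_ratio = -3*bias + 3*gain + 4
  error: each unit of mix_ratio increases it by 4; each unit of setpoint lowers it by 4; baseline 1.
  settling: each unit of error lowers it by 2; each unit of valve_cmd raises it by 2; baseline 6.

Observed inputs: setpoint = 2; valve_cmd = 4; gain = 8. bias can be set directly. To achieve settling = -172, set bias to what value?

bias = 1

Substituting into the mix_ratio equation gives mix_ratio = -3*bias + 28.
So error = -12*bias + 105.
settling becomes 24*bias - 196.
Solve 24*bias - 196 = -172: bias = (-172 + 196) / 24 = 1.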